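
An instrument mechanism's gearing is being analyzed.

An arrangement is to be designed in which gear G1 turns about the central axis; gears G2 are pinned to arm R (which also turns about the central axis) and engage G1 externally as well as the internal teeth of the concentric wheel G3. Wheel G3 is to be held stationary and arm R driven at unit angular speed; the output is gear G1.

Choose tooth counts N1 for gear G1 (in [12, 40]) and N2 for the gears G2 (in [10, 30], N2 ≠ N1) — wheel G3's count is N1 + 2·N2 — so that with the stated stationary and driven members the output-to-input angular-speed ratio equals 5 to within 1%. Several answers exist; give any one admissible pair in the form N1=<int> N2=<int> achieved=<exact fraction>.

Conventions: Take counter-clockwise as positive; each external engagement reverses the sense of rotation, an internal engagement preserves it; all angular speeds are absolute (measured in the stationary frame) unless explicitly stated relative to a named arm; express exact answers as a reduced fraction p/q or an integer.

N1=12 N2=18 achieved=5

topology: planetary set — design target 5, arm = carrier (Willis)
Willis with ω_ring = 0: ω_sun/ω_arm = (N1+N3)/N1; set equal to 5  ⇒  N3/N1 = 5 − 1 = 4
N3 = N1 + 2·N2  ⇒  N2/N1 = (N3/N1 − 1)/2 = (4 − 1)/2 = 3/2
smallest multiple with N1 ≥ 12 and N2 ≥ 10: k = 6  ⇒  N1 = 6·2 = 12, N2 = 6·3 = 18 (N1 ≤ 40, N2 ≤ 30, N2 ≠ N1 ✓), N3 = 12 + 2·18 = 48
check: (N1+N3)/N1 with N1 = 12, N3 = 48 gives 5; |achieved − target| = 0 ≤ 1/20 ✓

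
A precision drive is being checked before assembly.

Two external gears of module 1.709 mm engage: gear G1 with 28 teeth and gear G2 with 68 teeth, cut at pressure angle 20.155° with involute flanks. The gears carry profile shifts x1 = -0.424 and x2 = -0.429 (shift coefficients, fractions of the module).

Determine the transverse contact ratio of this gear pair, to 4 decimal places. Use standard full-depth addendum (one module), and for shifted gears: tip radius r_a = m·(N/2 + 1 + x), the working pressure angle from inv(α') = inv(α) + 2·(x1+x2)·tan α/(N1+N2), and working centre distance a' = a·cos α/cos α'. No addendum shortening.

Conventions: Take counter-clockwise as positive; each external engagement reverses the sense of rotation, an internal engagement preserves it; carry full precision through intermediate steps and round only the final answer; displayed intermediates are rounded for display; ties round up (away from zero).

recognized (one external pair, fixed centres): single-mesh tooth geometry, m = 1.709, N1 = 28, N2 = 68
base radii: r_b1 = 22.460866, r_b2 = 54.547817
tip radii: r_a1 = 24.910384, r_a2 = 59.081839
inv(α') = inv(20.155°) + 2·(-0.424-0.429)·tan α/(28+68) = 0.00874324  ⇒  α' = 16.82557°
a' = a·cos α / cos α' = 82.0320·cos 20.155°/cos 16.82557° = 80.452837
action lengths: √(r_a1²−r_b1²) = 10.772035, √(r_a2²−r_b2²) = 22.698004
base pitch p_b = π·m·cos α = 5.040206
CR = (10.772035 + 22.698004 − 80.452837·sin 16.82557°)/5.040206 = 2.020202
contact ratio ≈ 2.0202

2.0202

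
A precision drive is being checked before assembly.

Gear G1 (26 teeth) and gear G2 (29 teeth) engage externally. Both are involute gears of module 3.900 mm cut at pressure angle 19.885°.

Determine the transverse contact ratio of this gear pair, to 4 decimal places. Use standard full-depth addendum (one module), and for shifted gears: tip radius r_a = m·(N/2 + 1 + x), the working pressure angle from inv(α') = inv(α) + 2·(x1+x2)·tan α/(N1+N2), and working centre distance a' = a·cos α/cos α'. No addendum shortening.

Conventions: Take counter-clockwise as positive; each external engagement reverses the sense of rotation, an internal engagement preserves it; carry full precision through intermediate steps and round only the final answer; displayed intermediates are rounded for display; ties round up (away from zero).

class = single-mesh tooth geometry [involute pair 26T × 29T, m = 3.900]
base radii: r_b1 = 47.677124, r_b2 = 53.178331
tip radii: r_a1 = 54.600000, r_a2 = 60.450000
no profile shift: α' = α, a' = a
action lengths: √(r_a1²−r_b1²) = 26.609243, √(r_a2²−r_b2²) = 28.744871
base pitch p_b = π·m·cos α = 11.521700
CR = (26.609243 + 28.744871 − 107.250000·sin 19.88500°)/11.521700 = 1.638197
contact ratio ≈ 1.6382

1.6382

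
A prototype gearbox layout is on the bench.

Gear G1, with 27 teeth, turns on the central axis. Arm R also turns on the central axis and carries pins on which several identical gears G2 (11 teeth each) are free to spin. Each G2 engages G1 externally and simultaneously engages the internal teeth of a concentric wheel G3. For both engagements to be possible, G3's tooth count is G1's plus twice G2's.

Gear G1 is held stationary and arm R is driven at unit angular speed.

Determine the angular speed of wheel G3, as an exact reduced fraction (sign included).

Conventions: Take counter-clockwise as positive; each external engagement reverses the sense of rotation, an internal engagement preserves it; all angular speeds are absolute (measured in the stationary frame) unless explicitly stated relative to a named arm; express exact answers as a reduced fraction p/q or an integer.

76/49

class = planetary set [G3 = 27+2·11 = 49; Willis about the carrier]
ring teeth: 27 + 2·11 = 49
27(ω_sun−ω_arm) = −49(ω_ring−ω_arm),  ω_sun = 0, ω_arm = 1
ω_ring = 1 − (27/49)(0−1) = 76/49
exact speed ratio = 76/49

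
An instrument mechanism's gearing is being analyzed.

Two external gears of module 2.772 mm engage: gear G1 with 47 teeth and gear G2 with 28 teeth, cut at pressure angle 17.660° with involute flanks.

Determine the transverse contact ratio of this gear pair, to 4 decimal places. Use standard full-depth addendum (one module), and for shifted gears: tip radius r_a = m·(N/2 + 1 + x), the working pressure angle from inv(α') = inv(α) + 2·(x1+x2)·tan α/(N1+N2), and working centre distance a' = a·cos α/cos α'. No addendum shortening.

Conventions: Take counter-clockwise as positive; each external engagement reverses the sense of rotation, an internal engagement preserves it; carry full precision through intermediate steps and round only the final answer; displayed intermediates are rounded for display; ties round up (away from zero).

topology: single-mesh involute geometry — m = 2.772, 47T/28T pair
base radii: r_b1 = 62.072086, r_b2 = 36.979115
tip radii: r_a1 = 67.914000, r_a2 = 41.580000
no profile shift: α' = α, a' = a
action lengths: √(r_a1²−r_b1²) = 27.556625, √(r_a2²−r_b2²) = 19.011614
base pitch p_b = π·m·cos α = 8.298094
CR = (27.556625 + 19.011614 − 103.950000·sin 17.66000°)/8.298094 = 1.811638
contact ratio ≈ 1.8116

1.8116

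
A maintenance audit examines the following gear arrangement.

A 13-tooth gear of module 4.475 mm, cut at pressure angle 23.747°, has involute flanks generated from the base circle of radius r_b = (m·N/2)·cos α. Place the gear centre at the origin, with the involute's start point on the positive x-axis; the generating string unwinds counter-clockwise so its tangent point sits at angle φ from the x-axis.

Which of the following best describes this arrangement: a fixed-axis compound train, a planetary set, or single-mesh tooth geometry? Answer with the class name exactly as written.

single-mesh tooth geometry

class = single-mesh tooth geometry [base-circle involute, m = 4.475, 13T]
classification: single-mesh tooth geometry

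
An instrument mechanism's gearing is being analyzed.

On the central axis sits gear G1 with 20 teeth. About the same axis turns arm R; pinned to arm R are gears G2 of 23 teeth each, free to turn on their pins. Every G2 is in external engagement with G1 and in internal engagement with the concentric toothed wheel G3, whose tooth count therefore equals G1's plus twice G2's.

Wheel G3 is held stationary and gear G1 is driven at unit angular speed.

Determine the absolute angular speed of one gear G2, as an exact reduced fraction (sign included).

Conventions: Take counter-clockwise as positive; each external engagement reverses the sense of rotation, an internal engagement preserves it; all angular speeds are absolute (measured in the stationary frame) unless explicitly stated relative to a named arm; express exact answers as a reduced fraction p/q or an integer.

class = planetary set [G3 = 20+2·23 = 66; Willis about the carrier]
ring teeth: 20 + 2·23 = 66
20(ω_sun−ω_arm) = −66(ω_ring−ω_arm),  ω_ring = 0, ω_sun = 1
20(1−ω_arm) = −66(0−ω_arm)  ⇒  86·ω_arm = 20  ⇒  ω_arm = 10/43
sun–planet mesh: 20·(1−10/43) = −23·(ω_p−ω_arm)  ⇒  ω_p−ω_arm = -660/989
ω_p = 10/43 − 660/989 = -10/23
exact speed ratio = -10/23

-10/23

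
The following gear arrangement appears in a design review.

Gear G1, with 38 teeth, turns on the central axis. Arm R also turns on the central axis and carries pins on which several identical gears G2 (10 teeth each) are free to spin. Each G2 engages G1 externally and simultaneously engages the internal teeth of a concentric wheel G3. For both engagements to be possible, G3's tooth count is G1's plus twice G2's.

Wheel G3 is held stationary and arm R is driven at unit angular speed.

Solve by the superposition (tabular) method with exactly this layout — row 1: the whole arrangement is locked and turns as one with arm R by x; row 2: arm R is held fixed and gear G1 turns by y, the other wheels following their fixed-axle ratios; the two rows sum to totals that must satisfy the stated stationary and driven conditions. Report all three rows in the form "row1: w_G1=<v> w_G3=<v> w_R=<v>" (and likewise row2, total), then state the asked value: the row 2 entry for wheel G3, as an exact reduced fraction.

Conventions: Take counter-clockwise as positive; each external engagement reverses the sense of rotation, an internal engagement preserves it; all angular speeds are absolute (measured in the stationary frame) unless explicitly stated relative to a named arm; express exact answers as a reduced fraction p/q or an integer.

topology: planetary set — G1 38T / G2 10T / G3 58T, arm = carrier (Willis)
row 1 (train locked, turned with arm): all members turn x
row 2 (arm held, sun turns y): ω_ring = −(38/58)·y, ω_arm = 0
boundary: total ω_ring = x − (38/58)·y = 0 and total ω_arm = x = 1  ⇒  y = 29/19, x = 1
row 2 ring = −(38/58)·29/19 = -1
totals (row 1 + row 2): sun 1 + 29/19 = 48/19, ring 1 + (-1) = 0, arm 1 + 0 = 1
asked cell (row2, ring) = -1

row1: w_G1=1 w_G3=1 w_R=1
row2: w_G1=29/19 w_G3=-1 w_R=0
total: w_G1=48/19 w_G3=0 w_R=1
asked value: -1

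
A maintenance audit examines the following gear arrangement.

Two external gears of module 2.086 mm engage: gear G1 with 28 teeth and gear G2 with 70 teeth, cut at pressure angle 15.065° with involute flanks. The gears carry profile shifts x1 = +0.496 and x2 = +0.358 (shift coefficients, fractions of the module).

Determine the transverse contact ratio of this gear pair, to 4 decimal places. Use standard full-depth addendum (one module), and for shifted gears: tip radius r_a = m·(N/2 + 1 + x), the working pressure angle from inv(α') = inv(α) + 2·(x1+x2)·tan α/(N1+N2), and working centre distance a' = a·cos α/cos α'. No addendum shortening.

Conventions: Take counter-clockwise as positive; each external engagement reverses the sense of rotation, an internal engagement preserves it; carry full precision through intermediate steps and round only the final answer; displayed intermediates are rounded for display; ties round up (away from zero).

class = single-mesh tooth geometry [involute pair 28T × 70T, m = 2.086]
base radii: r_b1 = 28.200305, r_b2 = 70.500762
tip radii: r_a1 = 32.324656, r_a2 = 75.842788
inv(α') = inv(15.065°) + 2·(+0.496+0.358)·tan α/(28+70) = 0.01092280  ⇒  α' = 18.08766°
a' = a·cos α / cos α' = 102.2140·cos 15.065°/cos 18.08766° = 103.832181
action lengths: √(r_a1²−r_b1²) = 15.799563, √(r_a2²−r_b2²) = 27.960169
base pitch p_b = π·m·cos α = 6.328134
CR = (15.799563 + 27.960169 − 103.832181·sin 18.08766°)/6.328134 = 1.820881
contact ratio ≈ 1.8209

1.8209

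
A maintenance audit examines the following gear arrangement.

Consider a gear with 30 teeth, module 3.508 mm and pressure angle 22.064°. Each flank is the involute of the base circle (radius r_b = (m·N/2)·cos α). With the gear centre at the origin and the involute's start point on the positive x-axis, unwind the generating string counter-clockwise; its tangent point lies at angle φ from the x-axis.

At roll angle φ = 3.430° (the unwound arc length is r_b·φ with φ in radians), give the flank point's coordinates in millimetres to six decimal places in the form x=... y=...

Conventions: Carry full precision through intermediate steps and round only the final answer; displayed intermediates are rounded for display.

class = single-mesh tooth geometry [base-circle involute, m = 3.508, 30T]
pitch radius r_p = m·N/2 = 3.508·30/2 = 52.620000
base radius r_b = r_p·cos α = 52.620000·cos 22.064° = 48.766366
roll angle φ = 3.430° = 0.05986479 rad
x = r_b·(cos φ + φ·sin φ) = 48.853672
y = r_b·(sin φ − φ·cos φ) = 0.003486

x=48.853672 y=0.003486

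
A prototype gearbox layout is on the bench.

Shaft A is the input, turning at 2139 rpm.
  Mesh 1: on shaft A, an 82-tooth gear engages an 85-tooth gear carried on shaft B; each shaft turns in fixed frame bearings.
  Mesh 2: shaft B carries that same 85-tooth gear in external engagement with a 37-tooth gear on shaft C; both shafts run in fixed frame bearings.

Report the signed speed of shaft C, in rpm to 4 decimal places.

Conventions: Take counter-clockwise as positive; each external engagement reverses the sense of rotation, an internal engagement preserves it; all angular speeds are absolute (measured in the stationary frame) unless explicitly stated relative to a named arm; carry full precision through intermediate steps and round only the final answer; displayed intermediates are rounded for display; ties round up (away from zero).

+4740.4865 rpm

recognized (3 fixed axles, 2 meshes): fixed-axis compound train
mesh 1 [82T→85T]: ω = 2139.0000×82/85 = 2063.5059 rpm, sense flips to −
mesh 2 [85T→37T]: ω = 2063.5059×85/37 = 4740.4865 rpm, sense flips to +
signed output speed = +4740.4865 rpm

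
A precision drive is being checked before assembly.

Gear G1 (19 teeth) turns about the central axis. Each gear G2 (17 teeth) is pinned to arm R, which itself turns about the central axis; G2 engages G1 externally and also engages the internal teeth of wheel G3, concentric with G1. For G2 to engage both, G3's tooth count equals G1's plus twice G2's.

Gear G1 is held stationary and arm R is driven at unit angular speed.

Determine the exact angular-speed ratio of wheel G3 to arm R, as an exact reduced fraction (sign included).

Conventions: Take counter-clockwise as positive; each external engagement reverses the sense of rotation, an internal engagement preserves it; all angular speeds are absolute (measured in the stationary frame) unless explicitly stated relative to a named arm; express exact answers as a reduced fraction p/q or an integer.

72/53

class = planetary set [G3 = 19+2·17 = 53; Willis about the carrier]
ring teeth: 19 + 2·17 = 53
19(ω_sun−ω_arm) = −53(ω_ring−ω_arm),  ω_sun = 0, ω_arm = 1
ω_ring = 1 − (19/53)(0−1) = 72/53
ω_out/ω_in = 72/53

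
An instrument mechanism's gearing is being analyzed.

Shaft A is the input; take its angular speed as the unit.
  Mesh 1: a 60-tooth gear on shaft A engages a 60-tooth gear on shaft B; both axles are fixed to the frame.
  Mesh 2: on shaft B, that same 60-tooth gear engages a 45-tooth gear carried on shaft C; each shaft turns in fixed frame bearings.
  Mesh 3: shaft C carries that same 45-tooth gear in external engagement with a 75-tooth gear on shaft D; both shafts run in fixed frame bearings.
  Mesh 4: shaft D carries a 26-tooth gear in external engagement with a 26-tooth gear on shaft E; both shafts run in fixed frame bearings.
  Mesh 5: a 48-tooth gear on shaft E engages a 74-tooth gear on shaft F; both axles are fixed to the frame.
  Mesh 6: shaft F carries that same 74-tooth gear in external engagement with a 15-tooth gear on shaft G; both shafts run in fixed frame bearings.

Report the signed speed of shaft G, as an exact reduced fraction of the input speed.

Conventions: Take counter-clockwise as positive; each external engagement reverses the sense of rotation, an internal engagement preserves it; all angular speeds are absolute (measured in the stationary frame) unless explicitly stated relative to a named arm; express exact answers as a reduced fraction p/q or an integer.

6-mesh fixed-axis compound train (all bearings frame-fixed)
mesh 1 [60T→60T]: |ω|/ω_in = 1×60/60 = 1, sense flips to −
mesh 2 [60T→45T]: |ω|/ω_in = 1×60/45 = 4/3, sense flips to +
mesh 3 [45T→75T]: |ω|/ω_in = (4/3)×45/75 = 4/5, sense flips to −
mesh 4 [26T→26T]: |ω|/ω_in = (4/5)×26/26 = 4/5, sense flips to +
mesh 5 [48T→74T]: |ω|/ω_in = (4/5)×48/74 = 96/185, sense flips to −
mesh 6 [74T→15T]: |ω|/ω_in = (96/185)×74/15 = 64/25, sense flips to +
signed output speed (× input speed) = 64/25

64/25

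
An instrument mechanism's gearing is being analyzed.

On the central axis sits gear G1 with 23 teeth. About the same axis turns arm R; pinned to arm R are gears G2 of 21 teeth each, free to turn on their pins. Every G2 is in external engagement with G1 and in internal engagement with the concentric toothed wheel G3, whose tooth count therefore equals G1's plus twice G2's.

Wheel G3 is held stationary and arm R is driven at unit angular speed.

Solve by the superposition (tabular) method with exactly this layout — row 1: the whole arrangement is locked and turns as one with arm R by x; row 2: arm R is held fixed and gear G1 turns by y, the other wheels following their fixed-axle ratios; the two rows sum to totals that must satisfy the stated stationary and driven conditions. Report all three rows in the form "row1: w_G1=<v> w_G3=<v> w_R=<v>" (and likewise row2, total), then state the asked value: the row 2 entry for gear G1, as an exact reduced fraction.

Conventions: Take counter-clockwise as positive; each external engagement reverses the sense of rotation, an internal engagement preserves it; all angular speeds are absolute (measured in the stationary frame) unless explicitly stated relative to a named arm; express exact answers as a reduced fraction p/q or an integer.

row1: w_G1=1 w_G3=1 w_R=1
row2: w_G1=65/23 w_G3=-1 w_R=0
total: w_G1=88/23 w_G3=0 w_R=1
asked value: 65/23

class = planetary set [G3 = 23+2·21 = 65; Willis about the carrier]
row 1 — lock + rotate with arm: ω_sun = ω_ring = ω_arm = x
row 2 (arm held, sun turns y): ω_ring = −(23/65)·y, ω_arm = 0
boundary: total ω_ring = x − (23/65)·y = 0 and total ω_arm = x = 1  ⇒  y = 65/23, x = 1
row 2 ring = −(23/65)·65/23 = -1
totals (row 1 + row 2): sun 1 + 65/23 = 88/23, ring 1 + (-1) = 0, arm 1 + 0 = 1
asked cell (row2, sun) = 65/23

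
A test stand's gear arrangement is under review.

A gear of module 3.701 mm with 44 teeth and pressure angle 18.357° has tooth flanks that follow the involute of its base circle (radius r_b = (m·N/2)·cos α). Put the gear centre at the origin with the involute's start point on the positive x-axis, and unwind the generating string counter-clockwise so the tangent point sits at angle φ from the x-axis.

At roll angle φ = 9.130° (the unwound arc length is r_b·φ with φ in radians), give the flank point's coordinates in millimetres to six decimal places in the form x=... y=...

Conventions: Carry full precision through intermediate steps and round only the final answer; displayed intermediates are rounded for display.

single-mesh involute tooth geometry (44T wheel at module 3.701)
pitch radius r_p = m·N/2 = 3.701·44/2 = 81.422000
base radius r_b = r_p·cos α = 81.422000·cos 18.357° = 77.278649
roll angle φ = 9.130° = 0.15934856 rad
x = r_b·(cos φ + φ·sin φ) = 78.253558
y = r_b·(sin φ − φ·cos φ) = 0.103963

x=78.253558 y=0.103963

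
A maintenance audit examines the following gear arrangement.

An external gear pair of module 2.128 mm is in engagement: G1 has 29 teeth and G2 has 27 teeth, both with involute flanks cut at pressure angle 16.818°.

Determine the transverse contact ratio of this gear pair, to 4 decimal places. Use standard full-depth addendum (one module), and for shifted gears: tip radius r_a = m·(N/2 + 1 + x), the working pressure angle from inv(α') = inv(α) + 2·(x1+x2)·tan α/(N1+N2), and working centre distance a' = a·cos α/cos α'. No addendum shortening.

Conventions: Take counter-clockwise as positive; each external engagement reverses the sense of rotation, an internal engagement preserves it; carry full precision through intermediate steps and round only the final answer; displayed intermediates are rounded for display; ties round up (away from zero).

1.7874

class = single-mesh tooth geometry [involute pair 29T × 27T, m = 2.128]
base radii: r_b1 = 29.536247, r_b2 = 27.499265
tip radii: r_a1 = 32.984000, r_a2 = 30.856000
no profile shift: α' = α, a' = a
action lengths: √(r_a1²−r_b1²) = 14.681770, √(r_a2²−r_b2²) = 13.995827
base pitch p_b = π·m·cos α = 6.399369
CR = (14.681770 + 13.995827 − 59.584000·sin 16.81800°)/6.399369 = 1.787365
contact ratio ≈ 1.7874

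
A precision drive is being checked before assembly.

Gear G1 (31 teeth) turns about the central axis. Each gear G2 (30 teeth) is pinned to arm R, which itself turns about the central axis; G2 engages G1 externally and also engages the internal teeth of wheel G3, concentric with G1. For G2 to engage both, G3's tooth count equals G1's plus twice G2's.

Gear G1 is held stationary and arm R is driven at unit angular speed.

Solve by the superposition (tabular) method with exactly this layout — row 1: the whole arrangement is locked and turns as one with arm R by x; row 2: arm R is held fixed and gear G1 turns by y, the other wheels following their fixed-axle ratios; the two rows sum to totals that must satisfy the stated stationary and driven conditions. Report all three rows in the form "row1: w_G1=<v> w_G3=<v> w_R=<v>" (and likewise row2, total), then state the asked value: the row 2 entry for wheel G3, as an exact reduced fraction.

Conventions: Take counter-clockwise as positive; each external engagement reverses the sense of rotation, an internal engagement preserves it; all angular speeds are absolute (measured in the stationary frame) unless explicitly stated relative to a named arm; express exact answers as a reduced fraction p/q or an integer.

class = planetary set [G3 = 31+2·30 = 91; Willis about the carrier]
row 1 (train locked, turned with arm): all members turn x
row 2 — arm fixed, fixed-axis ratios: sun y, ring −(31/91)·y, arm 0
boundary: total ω_sun = x + y = 0 and total ω_arm = x = 1  ⇒  y = -1, x = 1
row 2 ring = −(31/91)·(-1) = 31/91
totals (row 1 + row 2): sun 1 + (-1) = 0, ring 1 + 31/91 = 122/91, arm 1 + 0 = 1
asked cell (row2, ring) = 31/91

row1: w_G1=1 w_G3=1 w_R=1
row2: w_G1=-1 w_G3=31/91 w_R=0
total: w_G1=0 w_G3=122/91 w_R=1
asked value: 31/91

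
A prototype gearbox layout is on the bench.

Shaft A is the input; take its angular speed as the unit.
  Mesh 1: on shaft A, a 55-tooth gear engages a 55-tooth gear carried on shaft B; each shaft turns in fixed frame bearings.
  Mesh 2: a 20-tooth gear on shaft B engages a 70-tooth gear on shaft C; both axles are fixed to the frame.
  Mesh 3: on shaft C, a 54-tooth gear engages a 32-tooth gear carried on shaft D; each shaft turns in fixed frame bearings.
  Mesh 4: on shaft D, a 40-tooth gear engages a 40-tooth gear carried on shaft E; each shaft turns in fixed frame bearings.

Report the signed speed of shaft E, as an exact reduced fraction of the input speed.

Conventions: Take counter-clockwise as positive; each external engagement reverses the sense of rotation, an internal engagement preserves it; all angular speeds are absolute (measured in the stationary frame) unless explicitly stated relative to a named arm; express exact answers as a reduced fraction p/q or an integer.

4-mesh fixed-axis compound train (all bearings frame-fixed)
mesh 1 [55T→55T]: |ω|/ω_in = 1×55/55 = 1, sense flips to −
mesh 2 [20T→70T]: |ω|/ω_in = 1×20/70 = 2/7, sense flips to +
mesh 3 [54T→32T]: |ω|/ω_in = (2/7)×54/32 = 27/56, sense flips to −
mesh 4 [40T→40T]: |ω|/ω_in = (27/56)×40/40 = 27/56, sense flips to +
signed output speed (× input speed) = 27/56

27/56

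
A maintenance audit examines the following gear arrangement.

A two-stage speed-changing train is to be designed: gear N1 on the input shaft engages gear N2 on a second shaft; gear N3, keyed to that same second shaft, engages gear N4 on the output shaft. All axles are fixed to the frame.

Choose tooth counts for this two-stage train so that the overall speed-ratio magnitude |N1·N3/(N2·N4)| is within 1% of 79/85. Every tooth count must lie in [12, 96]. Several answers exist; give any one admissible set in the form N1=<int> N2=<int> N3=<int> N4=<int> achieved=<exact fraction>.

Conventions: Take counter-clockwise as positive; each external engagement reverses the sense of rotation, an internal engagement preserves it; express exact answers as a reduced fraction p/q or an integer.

N1=12 N2=85 N3=79 N4=12 achieved=79/85

2-stage fixed-axis compound train for ratio 79/85
target = 79/85 in lowest terms: an exact hit needs N1·N3 = k·79 and N2·N4 = k·85 for one integer k, every count in [12, 96]; additionally prefer no 1:1 stage (N1 ≠ N2, N3 ≠ N4)
k = 1…11: no 1:1-free in-range split of k·79 and k·85 into factor pairs; take k = 12
k = 12: N1·N3 = 948 = 12·79, N2·N4 = 1020 = 85·12
achieved = 12·79/(85·12) = 79/85; |achieved − target| = 0 ≤ 79/8500 ✓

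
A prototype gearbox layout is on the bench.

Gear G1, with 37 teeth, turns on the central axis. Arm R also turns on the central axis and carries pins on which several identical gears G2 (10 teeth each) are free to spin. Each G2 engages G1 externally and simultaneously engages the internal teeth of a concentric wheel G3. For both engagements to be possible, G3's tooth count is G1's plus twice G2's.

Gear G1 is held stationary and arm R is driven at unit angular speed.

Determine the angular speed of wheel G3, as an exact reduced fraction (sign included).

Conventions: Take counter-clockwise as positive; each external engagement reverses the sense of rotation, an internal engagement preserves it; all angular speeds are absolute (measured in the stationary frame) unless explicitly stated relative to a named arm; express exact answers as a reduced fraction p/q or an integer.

class = planetary set [G3 = 37+2·10 = 57; Willis about the carrier]
ring teeth: 37 + 2·10 = 57
37(ω_sun−ω_arm) = −57(ω_ring−ω_arm),  ω_sun = 0, ω_arm = 1
ω_ring = 1 − (37/57)(0−1) = 94/57
exact speed ratio = 94/57

94/57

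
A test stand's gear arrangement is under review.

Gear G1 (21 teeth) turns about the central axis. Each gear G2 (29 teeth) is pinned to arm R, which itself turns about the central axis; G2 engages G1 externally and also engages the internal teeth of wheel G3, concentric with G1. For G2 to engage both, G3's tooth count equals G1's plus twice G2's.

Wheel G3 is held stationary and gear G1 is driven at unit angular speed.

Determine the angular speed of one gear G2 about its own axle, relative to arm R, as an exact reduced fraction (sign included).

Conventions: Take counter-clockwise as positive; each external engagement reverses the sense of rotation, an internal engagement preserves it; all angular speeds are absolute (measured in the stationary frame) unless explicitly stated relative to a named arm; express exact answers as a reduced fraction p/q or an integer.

-1659/2900

class = planetary set [G3 = 21+2·29 = 79; Willis about the carrier]
ring teeth: 21 + 2·29 = 79
21(ω_sun−ω_arm) = −79(ω_ring−ω_arm),  ω_ring = 0, ω_sun = 1
21(1−ω_arm) = −79(0−ω_arm)  ⇒  100·ω_arm = 21  ⇒  ω_arm = 21/100
sun–planet mesh: 21·(1−21/100) = −29·(ω_p−ω_arm)  ⇒  ω_p−ω_arm = -1659/2900
exact speed ratio = -1659/2900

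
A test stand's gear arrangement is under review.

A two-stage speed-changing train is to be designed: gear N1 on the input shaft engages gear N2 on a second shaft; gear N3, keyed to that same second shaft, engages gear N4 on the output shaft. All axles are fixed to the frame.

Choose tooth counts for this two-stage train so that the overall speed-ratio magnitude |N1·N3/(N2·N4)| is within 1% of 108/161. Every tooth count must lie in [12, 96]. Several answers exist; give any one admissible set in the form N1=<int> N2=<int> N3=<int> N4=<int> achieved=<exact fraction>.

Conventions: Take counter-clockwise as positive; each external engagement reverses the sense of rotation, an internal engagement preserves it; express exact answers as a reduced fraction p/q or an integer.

N1=12 N2=14 N3=18 N4=23 achieved=108/161

design class (target 108/161): fixed-axis compound train
target = 108/161 in lowest terms: an exact hit needs N1·N3 = k·108 and N2·N4 = k·161 for one integer k, every count in [12, 96]; additionally prefer no 1:1 stage (N1 ≠ N2, N3 ≠ N4)
k = 1: no 1:1-free in-range split of k·108 and k·161 into factor pairs; take k = 2
k = 2: N1·N3 = 216 = 12·18, N2·N4 = 322 = 14·23
achieved = 12·18/(14·23) = 108/161; |achieved − target| = 0 ≤ 27/4025 ✓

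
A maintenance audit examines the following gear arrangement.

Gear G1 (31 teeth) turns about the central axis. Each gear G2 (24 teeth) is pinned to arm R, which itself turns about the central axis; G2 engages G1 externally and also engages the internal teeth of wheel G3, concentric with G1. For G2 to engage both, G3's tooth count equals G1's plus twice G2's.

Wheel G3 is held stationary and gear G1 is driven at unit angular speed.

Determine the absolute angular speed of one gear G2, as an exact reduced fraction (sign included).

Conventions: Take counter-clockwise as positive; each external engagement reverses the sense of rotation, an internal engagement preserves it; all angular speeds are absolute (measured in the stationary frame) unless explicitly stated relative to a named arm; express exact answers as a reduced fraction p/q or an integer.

-31/48

recognized (axles ride arm R): planetary set, 31/24/79 teeth
ring teeth: 31 + 2·24 = 79
31(ω_sun−ω_arm) = −79(ω_ring−ω_arm),  ω_ring = 0, ω_sun = 1
31(1−ω_arm) = −79(0−ω_arm)  ⇒  110·ω_arm = 31  ⇒  ω_arm = 31/110
sun–planet mesh: 31·(1−31/110) = −24·(ω_p−ω_arm)  ⇒  ω_p−ω_arm = -2449/2640
ω_p = 31/110 − 2449/2640 = -31/48
exact speed ratio = -31/48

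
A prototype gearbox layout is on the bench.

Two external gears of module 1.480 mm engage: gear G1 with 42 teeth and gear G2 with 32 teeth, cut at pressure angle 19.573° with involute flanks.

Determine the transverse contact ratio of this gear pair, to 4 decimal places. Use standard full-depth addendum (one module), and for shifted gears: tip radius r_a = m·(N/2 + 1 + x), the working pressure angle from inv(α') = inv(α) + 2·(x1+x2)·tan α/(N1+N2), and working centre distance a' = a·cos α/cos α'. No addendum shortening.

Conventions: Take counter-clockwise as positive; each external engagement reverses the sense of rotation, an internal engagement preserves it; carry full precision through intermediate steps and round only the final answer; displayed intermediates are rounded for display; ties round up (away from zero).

single-mesh involute tooth geometry (42T engaging 32T at module 1.480)
base radii: r_b1 = 29.284055, r_b2 = 22.311661
tip radii: r_a1 = 32.560000, r_a2 = 25.160000
no profile shift: α' = α, a' = a
action lengths: √(r_a1²−r_b1²) = 14.233682, √(r_a2²−r_b2²) = 11.628214
base pitch p_b = π·m·cos α = 4.380884
CR = (14.233682 + 11.628214 − 54.760000·sin 19.57300°)/4.380884 = 1.715836
contact ratio ≈ 1.7158

1.7158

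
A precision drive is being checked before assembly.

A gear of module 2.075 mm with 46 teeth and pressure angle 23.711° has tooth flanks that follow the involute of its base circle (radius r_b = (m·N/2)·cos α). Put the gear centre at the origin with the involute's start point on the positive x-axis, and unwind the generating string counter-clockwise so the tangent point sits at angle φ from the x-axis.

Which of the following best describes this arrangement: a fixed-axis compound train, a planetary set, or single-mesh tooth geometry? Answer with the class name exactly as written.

class = single-mesh tooth geometry [base-circle involute, m = 2.075, 46T]
classification: single-mesh tooth geometry

single-mesh tooth geometry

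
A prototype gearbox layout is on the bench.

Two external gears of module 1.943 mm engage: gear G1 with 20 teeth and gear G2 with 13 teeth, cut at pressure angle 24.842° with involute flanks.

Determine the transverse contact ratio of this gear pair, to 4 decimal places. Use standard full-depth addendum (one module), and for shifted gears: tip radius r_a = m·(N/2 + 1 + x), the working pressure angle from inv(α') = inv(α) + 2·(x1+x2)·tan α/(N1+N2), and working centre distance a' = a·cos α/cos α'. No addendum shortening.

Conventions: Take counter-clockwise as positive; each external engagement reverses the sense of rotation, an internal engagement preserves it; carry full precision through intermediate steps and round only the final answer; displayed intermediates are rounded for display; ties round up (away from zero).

single-mesh involute tooth geometry (20T engaging 13T at module 1.943)
base radii: r_b1 = 17.632137, r_b2 = 11.460889
tip radii: r_a1 = 21.373000, r_a2 = 14.572500
no profile shift: α' = α, a' = a
action lengths: √(r_a1²−r_b1²) = 12.079439, √(r_a2²−r_b2²) = 9.000321
base pitch p_b = π·m·cos α = 5.539299
CR = (12.079439 + 9.000321 − 32.059500·sin 24.84200°)/5.539299 = 1.374002
contact ratio ≈ 1.3740

1.3740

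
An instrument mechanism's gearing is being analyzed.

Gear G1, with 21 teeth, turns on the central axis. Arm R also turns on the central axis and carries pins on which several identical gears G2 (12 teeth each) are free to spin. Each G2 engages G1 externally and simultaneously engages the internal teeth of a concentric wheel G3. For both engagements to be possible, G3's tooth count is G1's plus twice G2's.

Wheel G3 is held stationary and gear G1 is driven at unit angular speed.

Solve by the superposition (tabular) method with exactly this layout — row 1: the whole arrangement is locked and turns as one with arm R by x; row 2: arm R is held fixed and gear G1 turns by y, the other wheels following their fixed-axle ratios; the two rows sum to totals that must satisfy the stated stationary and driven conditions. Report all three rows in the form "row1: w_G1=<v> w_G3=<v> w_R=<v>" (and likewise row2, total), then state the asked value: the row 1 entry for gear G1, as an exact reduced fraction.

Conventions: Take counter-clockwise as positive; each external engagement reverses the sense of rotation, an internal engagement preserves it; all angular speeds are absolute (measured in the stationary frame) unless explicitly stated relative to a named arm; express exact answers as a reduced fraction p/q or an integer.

row1: w_G1=7/22 w_G3=7/22 w_R=7/22
row2: w_G1=15/22 w_G3=-7/22 w_R=0
total: w_G1=1 w_G3=0 w_R=7/22
asked value: 7/22

topology: planetary set — G1 21T / G2 12T / G3 45T, arm = carrier (Willis)
row 1 — lock + rotate with arm: ω_sun = ω_ring = ω_arm = x
row 2: sun turns y, ring = −(21/45)·y, arm 0
boundary: total ω_ring = x − (21/45)·y = 0 and total ω_sun = x + y = 1  ⇒  y = 15/22, x = 7/22
row 2 ring = −(21/45)·15/22 = -7/22
totals (row 1 + row 2): sun 7/22 + 15/22 = 1, ring 7/22 + (-7/22) = 0, arm 7/22 + 0 = 7/22
asked cell (row1, sun) = 7/22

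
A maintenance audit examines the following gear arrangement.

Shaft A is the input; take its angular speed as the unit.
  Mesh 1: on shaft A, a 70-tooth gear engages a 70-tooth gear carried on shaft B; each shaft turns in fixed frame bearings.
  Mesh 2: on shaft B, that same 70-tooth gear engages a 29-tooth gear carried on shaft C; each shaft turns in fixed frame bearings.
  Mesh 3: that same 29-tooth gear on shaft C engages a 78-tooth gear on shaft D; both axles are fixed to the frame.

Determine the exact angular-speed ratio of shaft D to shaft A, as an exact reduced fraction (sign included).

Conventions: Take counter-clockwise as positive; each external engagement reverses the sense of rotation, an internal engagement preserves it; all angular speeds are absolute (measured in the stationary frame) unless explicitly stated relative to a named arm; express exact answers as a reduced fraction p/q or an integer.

-35/39

class = fixed-axis compound train [3 meshes; 3 ratios multiply, 3 sense flips]
mesh 1 [70T→70T]: running ratio 1, sense −
mesh 2 [70T→29T]: running ratio 70/29, sense +
mesh 3 [29T→78T]: running ratio 35/39, sense −
ω_out/ω_in = -35/39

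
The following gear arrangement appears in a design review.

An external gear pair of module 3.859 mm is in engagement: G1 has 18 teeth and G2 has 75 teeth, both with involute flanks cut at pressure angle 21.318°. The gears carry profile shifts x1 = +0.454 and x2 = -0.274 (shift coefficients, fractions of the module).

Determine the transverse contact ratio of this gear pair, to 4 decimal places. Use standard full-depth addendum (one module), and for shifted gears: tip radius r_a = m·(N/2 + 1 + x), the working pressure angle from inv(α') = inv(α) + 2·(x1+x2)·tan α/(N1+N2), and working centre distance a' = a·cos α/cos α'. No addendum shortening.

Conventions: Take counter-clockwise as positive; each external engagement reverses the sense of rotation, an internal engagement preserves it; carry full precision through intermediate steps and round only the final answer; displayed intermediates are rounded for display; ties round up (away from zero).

class = single-mesh tooth geometry [involute pair 18T × 75T, m = 3.859]
base radii: r_b1 = 32.354603, r_b2 = 134.810846
tip radii: r_a1 = 40.341986, r_a2 = 147.514134
inv(α') = inv(21.318°) + 2·(+0.454-0.274)·tan α/(18+75) = 0.01968701  ⇒  α' = 21.87042°
a' = a·cos α / cos α' = 179.4435·cos 21.318°/cos 21.87042° = 180.129610
action lengths: √(r_a1²−r_b1²) = 24.096794, √(r_a2²−r_b2²) = 59.887024
base pitch p_b = π·m·cos α = 11.293887
CR = (24.096794 + 59.887024 − 180.129610·sin 21.87042°)/11.293887 = 1.494966
contact ratio ≈ 1.4950

1.4950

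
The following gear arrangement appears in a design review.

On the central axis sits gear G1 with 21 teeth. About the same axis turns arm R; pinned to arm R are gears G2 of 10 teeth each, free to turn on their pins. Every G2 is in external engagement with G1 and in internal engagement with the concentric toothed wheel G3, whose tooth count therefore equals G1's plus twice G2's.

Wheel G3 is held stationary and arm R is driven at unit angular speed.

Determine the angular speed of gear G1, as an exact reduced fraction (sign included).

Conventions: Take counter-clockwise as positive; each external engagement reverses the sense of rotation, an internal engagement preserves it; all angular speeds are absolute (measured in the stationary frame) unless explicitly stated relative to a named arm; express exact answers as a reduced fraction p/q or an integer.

recognized (axles ride arm R): planetary set, 21/10/41 teeth
ring teeth: 21 + 2·10 = 41
21(ω_sun−ω_arm) = −41(ω_ring−ω_arm),  ω_ring = 0, ω_arm = 1
ω_sun = 1 − (41/21)(0−1) = 62/21
exact speed ratio = 62/21

62/21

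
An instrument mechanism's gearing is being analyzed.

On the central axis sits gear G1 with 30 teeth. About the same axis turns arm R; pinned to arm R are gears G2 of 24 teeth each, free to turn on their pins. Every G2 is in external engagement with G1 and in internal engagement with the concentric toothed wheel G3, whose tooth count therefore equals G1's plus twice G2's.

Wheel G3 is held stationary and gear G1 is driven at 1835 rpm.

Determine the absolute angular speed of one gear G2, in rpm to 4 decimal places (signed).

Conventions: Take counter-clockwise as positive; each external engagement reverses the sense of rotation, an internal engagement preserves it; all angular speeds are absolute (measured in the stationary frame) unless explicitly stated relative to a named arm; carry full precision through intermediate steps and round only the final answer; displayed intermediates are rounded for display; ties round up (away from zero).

-1146.8750 rpm

topology: planetary set — G1 30T / G2 24T / G3 78T, arm = carrier (Willis)
normalise by the input: solve with ω_sun = 1, then scale by 1835 rpm
ring teeth: 30 + 2·24 = 78
30(ω_sun−ω_arm) = −78(ω_ring−ω_arm),  ω_ring = 0, ω_sun = 1
30(1−ω_arm) = −78(0−ω_arm)  ⇒  108·ω_arm = 30  ⇒  ω_arm = 5/18
sun–planet mesh: 30·(1−5/18) = −24·(ω_p−ω_arm)  ⇒  ω_p−ω_arm = -65/72
ω_p = 5/18 − 65/72 = -5/8
scale: ω_p = -5/8 × 1835 rpm = -1146.8750 rpm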